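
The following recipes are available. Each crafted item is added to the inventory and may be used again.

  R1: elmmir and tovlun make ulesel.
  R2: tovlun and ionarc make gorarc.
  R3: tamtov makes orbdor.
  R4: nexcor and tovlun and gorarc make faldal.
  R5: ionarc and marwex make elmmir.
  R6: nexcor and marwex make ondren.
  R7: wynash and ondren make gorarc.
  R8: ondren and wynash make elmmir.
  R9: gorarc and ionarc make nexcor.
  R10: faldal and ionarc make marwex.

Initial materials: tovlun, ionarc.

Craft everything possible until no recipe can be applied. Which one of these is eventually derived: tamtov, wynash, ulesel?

Using R2, tovlun and ionarc make gorarc.
gorarc and ionarc → nexcor (R9).
Using R4, nexcor, tovlun, and gorarc make faldal.
faldal and ionarc → marwex (R10).
Using R5, ionarc and marwex make elmmir.
elmmir and tovlun → ulesel (R1).
No rule produces tamtov, and it is not given. No rule produces wynash, and it is not given.

ulesel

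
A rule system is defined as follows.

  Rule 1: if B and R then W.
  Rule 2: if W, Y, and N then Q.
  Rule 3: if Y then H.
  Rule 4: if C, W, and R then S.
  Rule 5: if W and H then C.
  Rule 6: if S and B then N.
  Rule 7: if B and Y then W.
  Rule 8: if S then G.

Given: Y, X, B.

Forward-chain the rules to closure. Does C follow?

From B and Y, Rule 7 gives W.
From Y, Rule 3 gives H.
From W and H, Rule 5 gives C.

Yes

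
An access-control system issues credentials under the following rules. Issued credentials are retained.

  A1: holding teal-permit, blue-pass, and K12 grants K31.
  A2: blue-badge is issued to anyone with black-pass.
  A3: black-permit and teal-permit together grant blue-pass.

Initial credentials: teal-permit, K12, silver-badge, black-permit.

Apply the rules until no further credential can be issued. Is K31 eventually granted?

Yes

Holding black-permit and teal-permit grants blue-pass (A3).
Holding teal-permit, blue-pass, and K12 grants K31 (A1).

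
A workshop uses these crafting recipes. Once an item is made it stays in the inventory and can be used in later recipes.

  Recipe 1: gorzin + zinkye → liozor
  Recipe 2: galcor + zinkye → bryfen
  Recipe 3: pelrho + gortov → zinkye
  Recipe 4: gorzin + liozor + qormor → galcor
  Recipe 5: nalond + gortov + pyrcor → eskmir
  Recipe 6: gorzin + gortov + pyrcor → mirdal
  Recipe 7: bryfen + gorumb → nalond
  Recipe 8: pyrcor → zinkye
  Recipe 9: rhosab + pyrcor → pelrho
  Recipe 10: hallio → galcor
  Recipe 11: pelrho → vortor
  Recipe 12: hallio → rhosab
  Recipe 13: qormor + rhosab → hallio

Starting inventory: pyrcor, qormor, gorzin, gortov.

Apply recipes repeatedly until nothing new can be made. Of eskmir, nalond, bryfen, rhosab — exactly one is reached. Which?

Using Recipe 8, pyrcor makes zinkye.
gorzin + zinkye → liozor (Recipe 1).
Using Recipe 4, gorzin, liozor, and qormor make galcor.
Using Recipe 2, galcor and zinkye make bryfen.
eskmir would need nalond, gortov, and pyrcor (Recipe 5), but nalond is never obtained. rhosab would need hallio (Recipe 12), but hallio is never obtained. nalond would need bryfen and gorumb (Recipe 7), but gorumb is never obtained.

bryfen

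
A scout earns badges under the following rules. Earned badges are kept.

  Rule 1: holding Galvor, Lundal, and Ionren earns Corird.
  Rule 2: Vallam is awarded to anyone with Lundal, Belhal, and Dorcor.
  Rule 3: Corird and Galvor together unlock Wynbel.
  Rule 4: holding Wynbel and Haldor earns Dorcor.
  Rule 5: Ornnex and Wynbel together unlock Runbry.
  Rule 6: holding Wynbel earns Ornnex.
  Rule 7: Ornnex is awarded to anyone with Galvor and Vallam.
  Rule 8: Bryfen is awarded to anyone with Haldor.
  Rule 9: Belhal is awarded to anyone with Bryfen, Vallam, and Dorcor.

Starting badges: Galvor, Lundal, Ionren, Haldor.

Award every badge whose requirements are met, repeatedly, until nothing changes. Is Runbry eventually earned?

Yes

With Galvor, Lundal, and Ionren, Corird is earned (Rule 1).
With Corird and Galvor, Wynbel is earned (Rule 3).
With Wynbel, Ornnex is earned (Rule 6).
With Ornnex and Wynbel, Runbry is earned (Rule 5).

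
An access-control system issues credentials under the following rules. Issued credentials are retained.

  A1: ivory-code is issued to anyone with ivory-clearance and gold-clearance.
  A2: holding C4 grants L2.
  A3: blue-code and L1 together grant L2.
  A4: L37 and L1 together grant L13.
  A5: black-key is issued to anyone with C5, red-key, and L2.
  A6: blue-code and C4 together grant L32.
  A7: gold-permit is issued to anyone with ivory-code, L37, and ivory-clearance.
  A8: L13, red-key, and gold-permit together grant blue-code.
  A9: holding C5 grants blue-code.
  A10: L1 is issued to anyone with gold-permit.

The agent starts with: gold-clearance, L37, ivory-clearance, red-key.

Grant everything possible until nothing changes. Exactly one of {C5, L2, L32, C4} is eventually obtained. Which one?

Holding ivory-clearance and gold-clearance grants ivory-code (A1).
Holding ivory-code, L37, and ivory-clearance grants gold-permit (A7).
Holding gold-permit grants L1 (A10).
Holding L37 and L1 grants L13 (A4).
Holding L13, red-key, and gold-permit grants blue-code (A8).
Holding blue-code and L1 grants L2 (A3).
No rule produces C4, and it is not given. L32 would need blue-code and C4 (A6), but C4 is never granted. No rule produces C5, and it is not given.

L2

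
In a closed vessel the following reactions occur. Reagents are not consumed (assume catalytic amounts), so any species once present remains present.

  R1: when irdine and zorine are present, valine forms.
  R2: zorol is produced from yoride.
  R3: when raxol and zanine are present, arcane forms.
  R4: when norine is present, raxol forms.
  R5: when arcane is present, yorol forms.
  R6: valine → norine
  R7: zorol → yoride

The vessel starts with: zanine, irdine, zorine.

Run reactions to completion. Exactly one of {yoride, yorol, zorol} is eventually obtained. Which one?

irdine and zorine present → valine forms (R1).
valine present → norine forms (R6).
norine present → raxol forms (R4).
raxol and zanine present → arcane forms (R3).
arcane present → yorol forms (R5).
yoride would need zorol (R7), but zorol never forms. zorol would need yoride (R2), but yoride never forms.

yorol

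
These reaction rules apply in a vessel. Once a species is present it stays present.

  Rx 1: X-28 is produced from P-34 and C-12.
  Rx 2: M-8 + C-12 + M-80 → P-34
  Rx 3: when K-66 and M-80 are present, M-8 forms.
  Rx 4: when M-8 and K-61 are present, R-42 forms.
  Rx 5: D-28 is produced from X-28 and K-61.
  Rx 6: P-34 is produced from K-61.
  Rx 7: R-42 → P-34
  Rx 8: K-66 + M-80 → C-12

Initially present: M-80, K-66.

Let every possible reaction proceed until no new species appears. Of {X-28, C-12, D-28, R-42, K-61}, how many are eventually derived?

2

K-66 and M-80 present → M-8 forms (Rx 3).
K-66 and M-80 present → C-12 forms (Rx 8).
M-8, C-12, and M-80 present → P-34 forms (Rx 2).
P-34 and C-12 present → X-28 forms (Rx 1).
X-28: reached.
C-12: reached.
D-28 would need X-28 and K-61 (Rx 5), but K-61 never forms.
R-42 would need M-8 and K-61 (Rx 4), but K-61 never forms.
No rule produces K-61, and it is not given.
Reached: X-28 and C-12 — 2 of the 5.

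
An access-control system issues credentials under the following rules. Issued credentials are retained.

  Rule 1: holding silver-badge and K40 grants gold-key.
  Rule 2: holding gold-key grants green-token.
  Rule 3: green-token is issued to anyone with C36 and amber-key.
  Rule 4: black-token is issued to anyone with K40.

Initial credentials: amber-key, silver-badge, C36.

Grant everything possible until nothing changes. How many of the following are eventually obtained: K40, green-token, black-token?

1

Holding C36 and amber-key grants green-token (Rule 3).
No rule produces K40, and it is not given.
green-token: reached.
black-token would need K40 (Rule 4), but K40 is never granted.
Reached: green-token — 1 of the 3.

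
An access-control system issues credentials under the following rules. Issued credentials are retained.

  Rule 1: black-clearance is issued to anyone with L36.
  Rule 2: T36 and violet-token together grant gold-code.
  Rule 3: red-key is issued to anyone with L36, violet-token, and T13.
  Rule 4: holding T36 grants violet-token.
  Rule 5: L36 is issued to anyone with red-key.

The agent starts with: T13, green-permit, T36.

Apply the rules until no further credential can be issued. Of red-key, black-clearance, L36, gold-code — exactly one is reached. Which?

gold-code

Holding T36 grants violet-token (Rule 4).
Holding T36 and violet-token grants gold-code (Rule 2).
red-key would need L36, violet-token, and T13 (Rule 3), but L36 is never granted. L36 would need red-key (Rule 5), but red-key is never granted. black-clearance would need L36 (Rule 1), but L36 is never granted.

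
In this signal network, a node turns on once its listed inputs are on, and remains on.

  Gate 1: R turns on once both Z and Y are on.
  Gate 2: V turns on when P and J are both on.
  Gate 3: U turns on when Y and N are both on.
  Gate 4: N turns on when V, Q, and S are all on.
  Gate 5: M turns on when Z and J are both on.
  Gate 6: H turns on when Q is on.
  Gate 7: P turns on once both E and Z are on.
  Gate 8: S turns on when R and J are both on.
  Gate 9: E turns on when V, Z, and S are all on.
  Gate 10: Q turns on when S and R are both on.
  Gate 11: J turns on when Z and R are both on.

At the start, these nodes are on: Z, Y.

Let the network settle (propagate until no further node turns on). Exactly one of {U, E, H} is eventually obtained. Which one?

Gate 1: Z and Y on → R on.
Z and R are on, so J turns on (Gate 11).
Gate 8: R and J on → S on.
Gate 10: S and R on → Q on.
Gate 6: Q on → H on.
E would need V, Z, and S (Gate 9), but V never turns on. U would need Y and N (Gate 3), but N never turns on.

H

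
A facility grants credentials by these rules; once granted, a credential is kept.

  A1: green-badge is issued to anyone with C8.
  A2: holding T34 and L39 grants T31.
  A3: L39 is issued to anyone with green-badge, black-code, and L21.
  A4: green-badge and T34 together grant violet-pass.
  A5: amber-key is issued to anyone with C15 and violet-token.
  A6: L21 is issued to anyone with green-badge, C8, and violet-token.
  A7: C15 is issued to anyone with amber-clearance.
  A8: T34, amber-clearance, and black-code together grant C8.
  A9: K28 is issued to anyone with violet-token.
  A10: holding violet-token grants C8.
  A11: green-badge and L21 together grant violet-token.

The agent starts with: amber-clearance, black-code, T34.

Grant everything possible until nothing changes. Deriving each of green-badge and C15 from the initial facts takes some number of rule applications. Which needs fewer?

C15

C15: Holding amber-clearance grants C15 (A7). [1 rule application]
green-badge: Holding T34, amber-clearance, and black-code grants C8 (A8). Holding C8 grants green-badge (A1). [2 rule applications]
C15 needs fewer.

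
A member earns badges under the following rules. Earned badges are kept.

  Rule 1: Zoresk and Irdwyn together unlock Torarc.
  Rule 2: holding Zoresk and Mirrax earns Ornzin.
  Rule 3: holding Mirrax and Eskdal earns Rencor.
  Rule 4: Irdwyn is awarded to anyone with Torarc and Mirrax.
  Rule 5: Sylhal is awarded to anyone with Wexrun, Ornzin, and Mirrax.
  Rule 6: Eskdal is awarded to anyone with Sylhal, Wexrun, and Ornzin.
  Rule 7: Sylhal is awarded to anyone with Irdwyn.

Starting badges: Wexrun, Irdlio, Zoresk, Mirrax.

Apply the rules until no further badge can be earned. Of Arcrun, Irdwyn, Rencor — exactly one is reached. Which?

With Zoresk and Mirrax, Ornzin is earned (Rule 2).
With Wexrun, Ornzin, and Mirrax, Sylhal is earned (Rule 5).
With Sylhal, Wexrun, and Ornzin, Eskdal is earned (Rule 6).
With Mirrax and Eskdal, Rencor is earned (Rule 3).
No rule produces Arcrun, and it is not given. Irdwyn would need Torarc and Mirrax (Rule 4), but Torarc is never earned.

Rencor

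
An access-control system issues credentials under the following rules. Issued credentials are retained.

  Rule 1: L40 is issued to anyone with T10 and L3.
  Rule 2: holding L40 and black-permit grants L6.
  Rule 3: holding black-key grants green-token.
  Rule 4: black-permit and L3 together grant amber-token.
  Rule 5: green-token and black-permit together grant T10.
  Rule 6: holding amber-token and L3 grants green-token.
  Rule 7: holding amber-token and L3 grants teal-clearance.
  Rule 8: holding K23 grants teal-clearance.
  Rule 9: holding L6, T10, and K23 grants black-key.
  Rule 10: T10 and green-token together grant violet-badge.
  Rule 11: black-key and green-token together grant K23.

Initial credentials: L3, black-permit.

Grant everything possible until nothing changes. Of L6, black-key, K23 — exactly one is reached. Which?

L6

Holding black-permit and L3 grants amber-token (Rule 4).
Holding amber-token and L3 grants green-token (Rule 6).
Holding green-token and black-permit grants T10 (Rule 5).
Holding T10 and L3 grants L40 (Rule 1).
Holding L40 and black-permit grants L6 (Rule 2).
K23 would need black-key and green-token (Rule 11), but black-key is never granted. black-key would need L6, T10, and K23 (Rule 9), but K23 is never granted.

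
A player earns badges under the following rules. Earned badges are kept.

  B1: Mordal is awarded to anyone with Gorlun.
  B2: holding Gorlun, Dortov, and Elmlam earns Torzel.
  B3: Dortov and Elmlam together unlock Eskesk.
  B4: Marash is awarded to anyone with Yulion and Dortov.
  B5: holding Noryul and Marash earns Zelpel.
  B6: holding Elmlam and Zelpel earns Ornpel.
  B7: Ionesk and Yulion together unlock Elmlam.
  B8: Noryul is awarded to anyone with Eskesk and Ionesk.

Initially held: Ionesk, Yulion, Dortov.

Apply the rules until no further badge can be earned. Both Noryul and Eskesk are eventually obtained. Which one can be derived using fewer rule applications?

Eskesk

Eskesk: With Ionesk and Yulion, Elmlam is earned (B7). With Dortov and Elmlam, Eskesk is earned (B3). [2 rule applications]
Noryul: With Ionesk and Yulion, Elmlam is earned (B7). With Dortov and Elmlam, Eskesk is earned (B3). With Eskesk and Ionesk, Noryul is earned (B8). [3 rule applications]
Eskesk needs fewer.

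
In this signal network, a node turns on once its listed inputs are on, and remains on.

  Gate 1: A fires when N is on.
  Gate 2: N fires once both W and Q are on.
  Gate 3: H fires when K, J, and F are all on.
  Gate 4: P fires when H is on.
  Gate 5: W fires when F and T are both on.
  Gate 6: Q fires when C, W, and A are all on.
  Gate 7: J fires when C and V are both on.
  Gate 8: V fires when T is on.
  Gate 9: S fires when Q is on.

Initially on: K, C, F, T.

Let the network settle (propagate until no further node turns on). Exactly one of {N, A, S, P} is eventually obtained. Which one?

P

Gate 8: T on → V on.
Gate 7: C and V on → J on.
Gate 3: K, J, and F on → H on.
Gate 4: H on → P on.
A would need N (Gate 1), but N never turns on. N would need W and Q (Gate 2), but Q never turns on. S would need Q (Gate 9), but Q never turns on.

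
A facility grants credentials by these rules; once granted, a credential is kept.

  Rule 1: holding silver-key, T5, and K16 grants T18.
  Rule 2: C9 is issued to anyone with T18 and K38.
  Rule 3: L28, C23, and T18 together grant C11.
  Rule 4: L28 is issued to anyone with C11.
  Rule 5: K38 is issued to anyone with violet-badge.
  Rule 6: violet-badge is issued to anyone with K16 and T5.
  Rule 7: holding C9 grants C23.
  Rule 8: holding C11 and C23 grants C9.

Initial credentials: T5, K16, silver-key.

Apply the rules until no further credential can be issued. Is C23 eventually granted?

Holding silver-key, T5, and K16 grants T18 (Rule 1).
Holding K16 and T5 grants violet-badge (Rule 6).
Holding violet-badge grants K38 (Rule 5).
Holding T18 and K38 grants C9 (Rule 2).
Holding C9 grants C23 (Rule 7).

Yes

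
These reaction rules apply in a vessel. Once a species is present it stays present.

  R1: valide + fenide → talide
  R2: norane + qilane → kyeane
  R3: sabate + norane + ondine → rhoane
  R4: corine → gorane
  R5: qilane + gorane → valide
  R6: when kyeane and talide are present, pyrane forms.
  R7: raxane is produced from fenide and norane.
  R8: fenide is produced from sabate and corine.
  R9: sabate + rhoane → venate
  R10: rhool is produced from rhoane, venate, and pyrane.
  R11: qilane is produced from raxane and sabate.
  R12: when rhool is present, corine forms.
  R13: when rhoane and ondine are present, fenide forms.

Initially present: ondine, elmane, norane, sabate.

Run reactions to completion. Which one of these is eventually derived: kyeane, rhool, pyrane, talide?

kyeane

sabate, norane, and ondine present → rhoane forms (R3).
rhoane and ondine present → fenide forms (R13).
fenide and norane present → raxane forms (R7).
raxane and sabate present → qilane forms (R11).
norane and qilane present → kyeane forms (R2).
pyrane would need kyeane and talide (R6), but talide never forms. talide would need valide and fenide (R1), but valide never forms. rhool would need rhoane, venate, and pyrane (R10), but pyrane never forms.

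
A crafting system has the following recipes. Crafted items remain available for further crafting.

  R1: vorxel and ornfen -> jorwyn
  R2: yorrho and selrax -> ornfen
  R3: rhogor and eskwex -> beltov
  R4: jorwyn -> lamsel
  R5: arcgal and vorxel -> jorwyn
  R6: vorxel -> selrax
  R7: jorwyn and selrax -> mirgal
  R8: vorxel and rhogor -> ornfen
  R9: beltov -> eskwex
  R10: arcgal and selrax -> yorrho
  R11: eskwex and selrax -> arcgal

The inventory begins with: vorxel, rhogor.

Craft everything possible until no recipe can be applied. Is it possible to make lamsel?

vorxel and rhogor -> ornfen (R8).
Using R1, vorxel and ornfen make jorwyn.
Using R4, jorwyn makes lamsel.

Yes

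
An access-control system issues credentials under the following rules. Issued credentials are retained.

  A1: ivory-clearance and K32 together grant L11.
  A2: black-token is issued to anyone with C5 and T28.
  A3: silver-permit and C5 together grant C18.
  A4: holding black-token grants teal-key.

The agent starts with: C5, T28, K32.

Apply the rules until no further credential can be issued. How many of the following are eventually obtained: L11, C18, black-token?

Holding C5 and T28 grants black-token (A2).
L11 would need ivory-clearance and K32 (A1), but ivory-clearance is never granted.
C18 would need silver-permit and C5 (A3), but silver-permit is never granted.
black-token: reached.
Reached: black-token — 1 of the 3.

1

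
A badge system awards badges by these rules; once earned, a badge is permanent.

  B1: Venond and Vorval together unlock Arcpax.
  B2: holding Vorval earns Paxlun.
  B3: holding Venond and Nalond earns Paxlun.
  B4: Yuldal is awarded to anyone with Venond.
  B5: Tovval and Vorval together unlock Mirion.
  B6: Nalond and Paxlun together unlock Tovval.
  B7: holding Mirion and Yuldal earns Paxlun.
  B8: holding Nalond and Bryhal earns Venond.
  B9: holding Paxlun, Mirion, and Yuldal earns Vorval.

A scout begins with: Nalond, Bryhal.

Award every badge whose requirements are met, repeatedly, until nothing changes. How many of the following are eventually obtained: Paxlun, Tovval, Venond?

3

With Nalond and Bryhal, Venond is earned (B8).
With Venond and Nalond, Paxlun is earned (B3).
With Nalond and Paxlun, Tovval is earned (B6).
Paxlun: reached.
Tovval: reached.
Venond: reached.
All 3 are reached.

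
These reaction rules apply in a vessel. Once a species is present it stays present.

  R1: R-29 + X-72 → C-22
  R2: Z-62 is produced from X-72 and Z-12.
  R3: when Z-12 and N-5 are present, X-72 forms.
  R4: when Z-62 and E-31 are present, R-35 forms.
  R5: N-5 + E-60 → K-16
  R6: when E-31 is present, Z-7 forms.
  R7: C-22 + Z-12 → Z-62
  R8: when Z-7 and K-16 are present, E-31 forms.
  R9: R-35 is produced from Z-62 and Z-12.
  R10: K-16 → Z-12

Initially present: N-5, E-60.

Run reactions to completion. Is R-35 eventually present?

N-5 and E-60 present → K-16 forms (R5).
K-16 present → Z-12 forms (R10).
Z-12 and N-5 present → X-72 forms (R3).
X-72 and Z-12 present → Z-62 forms (R2).
Z-62 and Z-12 present → R-35 forms (R9).

Yes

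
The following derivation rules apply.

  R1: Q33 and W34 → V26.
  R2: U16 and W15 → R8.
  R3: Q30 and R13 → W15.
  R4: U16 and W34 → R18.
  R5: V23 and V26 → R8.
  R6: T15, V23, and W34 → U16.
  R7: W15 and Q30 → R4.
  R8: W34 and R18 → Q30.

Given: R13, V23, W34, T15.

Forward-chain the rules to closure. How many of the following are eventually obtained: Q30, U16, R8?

3

T15, V23, and W34 hold, so U16 follows (R6).
From U16 and W34, R4 gives R18.
From W34 and R18, R8 gives Q30.
From Q30 and R13, R3 gives W15.
From U16 and W15, R2 gives R8.
Q30: reached.
U16: reached.
R8: reached.
All 3 are reached.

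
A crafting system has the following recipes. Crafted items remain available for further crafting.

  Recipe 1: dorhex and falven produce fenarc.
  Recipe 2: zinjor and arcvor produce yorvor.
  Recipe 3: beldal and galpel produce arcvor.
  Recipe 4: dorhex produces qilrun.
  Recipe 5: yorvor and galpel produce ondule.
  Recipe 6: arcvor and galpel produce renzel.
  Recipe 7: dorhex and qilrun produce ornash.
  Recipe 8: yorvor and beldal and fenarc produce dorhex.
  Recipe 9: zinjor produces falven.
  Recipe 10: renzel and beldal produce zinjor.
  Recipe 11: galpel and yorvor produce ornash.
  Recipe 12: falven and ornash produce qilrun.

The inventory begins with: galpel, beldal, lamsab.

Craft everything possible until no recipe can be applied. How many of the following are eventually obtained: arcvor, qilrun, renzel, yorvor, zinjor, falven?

6

beldal and galpel → arcvor (Recipe 3).
Using Recipe 6, arcvor and galpel make renzel.
renzel and beldal → zinjor (Recipe 10).
Using Recipe 2, zinjor and arcvor make yorvor.
Using Recipe 9, zinjor makes falven.
galpel and yorvor → ornash (Recipe 11).
falven and ornash → qilrun (Recipe 12).
arcvor: reached.
qilrun: reached.
renzel: reached.
yorvor: reached.
zinjor: reached.
falven: reached.
All 6 are reached.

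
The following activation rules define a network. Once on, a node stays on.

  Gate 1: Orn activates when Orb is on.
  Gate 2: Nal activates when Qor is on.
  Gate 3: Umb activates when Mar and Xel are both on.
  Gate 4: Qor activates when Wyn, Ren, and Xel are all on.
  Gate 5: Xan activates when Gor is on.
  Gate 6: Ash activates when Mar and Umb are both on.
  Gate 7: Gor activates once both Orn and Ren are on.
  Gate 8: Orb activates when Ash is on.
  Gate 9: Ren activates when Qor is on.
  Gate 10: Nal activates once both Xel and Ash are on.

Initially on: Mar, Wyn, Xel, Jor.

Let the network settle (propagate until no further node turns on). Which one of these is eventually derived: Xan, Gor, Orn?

Mar and Xel are on, so Umb activates (Gate 3).
Mar and Umb are on, so Ash activates (Gate 6).
Gate 8: Ash on → Orb on.
Gate 1: Orb on → Orn on.
Gor would need Orn and Ren (Gate 7), but Ren never turns on. Xan would need Gor (Gate 5), but Gor never turns on.

Orn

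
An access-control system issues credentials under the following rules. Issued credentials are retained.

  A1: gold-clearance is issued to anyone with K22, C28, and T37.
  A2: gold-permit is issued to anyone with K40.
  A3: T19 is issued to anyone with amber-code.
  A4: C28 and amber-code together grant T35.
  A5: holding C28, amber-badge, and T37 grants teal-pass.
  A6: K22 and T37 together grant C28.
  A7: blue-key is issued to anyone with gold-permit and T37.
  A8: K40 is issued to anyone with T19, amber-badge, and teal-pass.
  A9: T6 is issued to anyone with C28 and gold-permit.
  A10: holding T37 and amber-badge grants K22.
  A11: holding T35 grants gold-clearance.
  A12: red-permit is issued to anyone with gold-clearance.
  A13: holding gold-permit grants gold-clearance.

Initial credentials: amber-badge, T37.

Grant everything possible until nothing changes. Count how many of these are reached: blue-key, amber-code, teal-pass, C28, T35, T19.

Holding T37 and amber-badge grants K22 (A10).
Holding K22 and T37 grants C28 (A6).
Holding C28, amber-badge, and T37 grants teal-pass (A5).
blue-key would need gold-permit and T37 (A7), but gold-permit is never granted.
No rule produces amber-code, and it is not given.
teal-pass: reached.
C28: reached.
T35 would need C28 and amber-code (A4), but amber-code is never granted.
T19 would need amber-code (A3), but amber-code is never granted.
Reached: teal-pass and C28 — 2 of the 6.

2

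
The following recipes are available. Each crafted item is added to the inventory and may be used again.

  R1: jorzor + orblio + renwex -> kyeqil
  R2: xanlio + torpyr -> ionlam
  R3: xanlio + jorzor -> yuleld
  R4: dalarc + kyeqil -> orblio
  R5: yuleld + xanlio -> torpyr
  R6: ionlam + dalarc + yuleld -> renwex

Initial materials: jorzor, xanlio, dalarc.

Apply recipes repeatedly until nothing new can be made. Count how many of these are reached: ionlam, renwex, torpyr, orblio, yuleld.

4

xanlio + jorzor -> yuleld (R3).
yuleld + xanlio -> torpyr (R5).
xanlio + torpyr -> ionlam (R2).
Using R6, ionlam, dalarc, and yuleld make renwex.
ionlam: reached.
renwex: reached.
torpyr: reached.
orblio would need dalarc and kyeqil (R4), but kyeqil is never obtained.
yuleld: reached.
Reached: ionlam, renwex, torpyr, and yuleld — 4 of the 5.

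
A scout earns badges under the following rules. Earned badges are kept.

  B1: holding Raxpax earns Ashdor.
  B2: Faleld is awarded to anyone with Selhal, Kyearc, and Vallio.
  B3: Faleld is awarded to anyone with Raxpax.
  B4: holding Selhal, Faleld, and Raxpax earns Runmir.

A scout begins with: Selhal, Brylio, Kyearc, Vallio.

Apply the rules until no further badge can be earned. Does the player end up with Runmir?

Runmir would need Selhal, Faleld, and Raxpax (B4), but Raxpax is never earned.

No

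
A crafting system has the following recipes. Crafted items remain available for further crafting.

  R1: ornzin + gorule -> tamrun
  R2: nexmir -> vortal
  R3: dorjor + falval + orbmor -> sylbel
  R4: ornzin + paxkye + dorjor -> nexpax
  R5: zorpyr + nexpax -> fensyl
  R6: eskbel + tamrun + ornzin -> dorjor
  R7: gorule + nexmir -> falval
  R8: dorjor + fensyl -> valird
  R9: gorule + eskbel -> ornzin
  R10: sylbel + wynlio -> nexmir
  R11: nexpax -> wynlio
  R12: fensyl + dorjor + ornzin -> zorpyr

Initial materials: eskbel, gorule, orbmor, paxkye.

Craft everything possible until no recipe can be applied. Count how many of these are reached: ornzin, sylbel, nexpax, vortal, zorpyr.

2

Using R9, gorule and eskbel make ornzin.
Using R1, ornzin and gorule make tamrun.
Using R6, eskbel, tamrun, and ornzin make dorjor.
Using R4, ornzin, paxkye, and dorjor make nexpax.
ornzin: reached.
sylbel would need dorjor, falval, and orbmor (R3), but falval is never obtained.
nexpax: reached.
vortal would need nexmir (R2), but nexmir is never obtained.
zorpyr would need fensyl, dorjor, and ornzin (R12), but fensyl is never obtained.
Reached: ornzin and nexpax — 2 of the 5.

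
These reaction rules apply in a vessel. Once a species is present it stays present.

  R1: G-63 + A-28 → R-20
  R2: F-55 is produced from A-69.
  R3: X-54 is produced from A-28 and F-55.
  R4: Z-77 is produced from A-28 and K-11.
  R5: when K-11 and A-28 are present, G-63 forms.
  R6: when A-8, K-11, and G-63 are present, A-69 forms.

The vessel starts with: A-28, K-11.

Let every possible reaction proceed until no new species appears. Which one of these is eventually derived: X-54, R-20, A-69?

R-20

K-11 and A-28 present → G-63 forms (R5).
G-63 and A-28 present → R-20 forms (R1).
X-54 would need A-28 and F-55 (R3), but F-55 never forms. A-69 would need A-8, K-11, and G-63 (R6), but A-8 never forms.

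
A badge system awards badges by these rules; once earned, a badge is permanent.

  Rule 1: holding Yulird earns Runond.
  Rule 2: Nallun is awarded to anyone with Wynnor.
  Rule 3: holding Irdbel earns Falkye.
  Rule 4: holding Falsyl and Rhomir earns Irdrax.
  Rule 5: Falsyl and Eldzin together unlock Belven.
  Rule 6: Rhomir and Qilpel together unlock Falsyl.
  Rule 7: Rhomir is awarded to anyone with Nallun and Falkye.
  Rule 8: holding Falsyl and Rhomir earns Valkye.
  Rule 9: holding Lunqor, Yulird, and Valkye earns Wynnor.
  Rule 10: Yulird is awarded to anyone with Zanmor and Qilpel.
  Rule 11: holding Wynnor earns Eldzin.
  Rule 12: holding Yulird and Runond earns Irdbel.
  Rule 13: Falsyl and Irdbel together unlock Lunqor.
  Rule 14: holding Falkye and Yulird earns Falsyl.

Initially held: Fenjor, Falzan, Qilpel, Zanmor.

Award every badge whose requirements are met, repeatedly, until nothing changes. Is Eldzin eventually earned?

Eldzin would need Wynnor (Rule 11), but Wynnor is never earned.

No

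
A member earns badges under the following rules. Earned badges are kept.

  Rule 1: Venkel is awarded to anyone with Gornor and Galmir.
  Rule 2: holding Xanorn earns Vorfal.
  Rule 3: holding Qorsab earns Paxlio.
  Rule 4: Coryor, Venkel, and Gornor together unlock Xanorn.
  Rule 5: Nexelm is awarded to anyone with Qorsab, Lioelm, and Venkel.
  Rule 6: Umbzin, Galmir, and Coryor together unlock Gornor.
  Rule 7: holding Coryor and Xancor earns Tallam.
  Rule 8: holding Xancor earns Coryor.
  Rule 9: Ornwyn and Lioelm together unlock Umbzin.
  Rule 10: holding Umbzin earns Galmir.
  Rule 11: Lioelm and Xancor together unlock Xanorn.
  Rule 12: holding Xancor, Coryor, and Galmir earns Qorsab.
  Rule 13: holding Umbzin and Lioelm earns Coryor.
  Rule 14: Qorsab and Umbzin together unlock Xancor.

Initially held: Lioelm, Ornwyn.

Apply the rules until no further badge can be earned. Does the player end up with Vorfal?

With Ornwyn and Lioelm, Umbzin is earned (Rule 9).
With Umbzin and Lioelm, Coryor is earned (Rule 13).
With Umbzin, Galmir is earned (Rule 10).
With Umbzin, Galmir, and Coryor, Gornor is earned (Rule 6).
With Gornor and Galmir, Venkel is earned (Rule 1).
With Coryor, Venkel, and Gornor, Xanorn is earned (Rule 4).
With Xanorn, Vorfal is earned (Rule 2).

Yes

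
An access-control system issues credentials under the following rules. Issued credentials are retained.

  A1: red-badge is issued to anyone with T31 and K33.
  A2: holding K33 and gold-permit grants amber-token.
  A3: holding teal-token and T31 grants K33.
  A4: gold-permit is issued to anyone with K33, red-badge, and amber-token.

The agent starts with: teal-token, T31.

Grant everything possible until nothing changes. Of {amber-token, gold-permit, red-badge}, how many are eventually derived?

1

Holding teal-token and T31 grants K33 (A3).
Holding T31 and K33 grants red-badge (A1).
amber-token would need K33 and gold-permit (A2), but gold-permit is never granted.
gold-permit would need K33, red-badge, and amber-token (A4), but amber-token is never granted.
red-badge: reached.
Reached: red-badge — 1 of the 3.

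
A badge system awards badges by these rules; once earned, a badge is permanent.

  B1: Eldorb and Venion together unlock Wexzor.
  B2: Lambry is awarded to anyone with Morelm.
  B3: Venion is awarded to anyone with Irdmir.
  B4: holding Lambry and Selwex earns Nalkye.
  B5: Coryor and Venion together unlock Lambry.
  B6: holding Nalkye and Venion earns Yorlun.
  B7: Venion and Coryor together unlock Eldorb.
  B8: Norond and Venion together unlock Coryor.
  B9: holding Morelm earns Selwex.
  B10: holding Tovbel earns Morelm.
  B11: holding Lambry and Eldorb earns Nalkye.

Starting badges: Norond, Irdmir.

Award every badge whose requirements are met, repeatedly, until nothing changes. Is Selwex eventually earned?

Selwex would need Morelm (B9), but Morelm is never earned.

No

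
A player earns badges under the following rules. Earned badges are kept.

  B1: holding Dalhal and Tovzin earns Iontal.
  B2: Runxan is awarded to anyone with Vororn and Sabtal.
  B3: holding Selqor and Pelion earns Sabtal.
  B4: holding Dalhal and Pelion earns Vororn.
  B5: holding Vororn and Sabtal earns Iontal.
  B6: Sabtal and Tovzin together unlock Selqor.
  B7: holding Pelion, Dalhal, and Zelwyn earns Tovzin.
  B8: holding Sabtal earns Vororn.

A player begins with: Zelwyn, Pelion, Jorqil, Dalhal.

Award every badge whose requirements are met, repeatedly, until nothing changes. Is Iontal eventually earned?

Yes

With Pelion, Dalhal, and Zelwyn, Tovzin is earned (B7).
With Dalhal and Tovzin, Iontal is earned (B1).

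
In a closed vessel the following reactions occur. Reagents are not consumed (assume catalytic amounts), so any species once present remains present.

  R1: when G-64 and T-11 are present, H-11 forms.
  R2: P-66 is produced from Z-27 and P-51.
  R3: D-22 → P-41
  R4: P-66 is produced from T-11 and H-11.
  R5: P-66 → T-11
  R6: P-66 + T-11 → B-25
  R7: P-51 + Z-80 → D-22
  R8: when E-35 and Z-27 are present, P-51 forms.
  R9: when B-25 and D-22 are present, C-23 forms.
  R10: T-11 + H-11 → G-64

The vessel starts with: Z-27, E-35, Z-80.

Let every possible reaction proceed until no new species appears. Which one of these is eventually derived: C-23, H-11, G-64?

E-35 and Z-27 present → P-51 forms (R8).
Z-27 and P-51 present → P-66 forms (R2).
P-51 and Z-80 present → D-22 forms (R7).
P-66 present → T-11 forms (R5).
P-66 and T-11 present → B-25 forms (R6).
B-25 and D-22 present → C-23 forms (R9).
H-11 would need G-64 and T-11 (R1), but G-64 never forms. G-64 would need T-11 and H-11 (R10), but H-11 never forms.

C-23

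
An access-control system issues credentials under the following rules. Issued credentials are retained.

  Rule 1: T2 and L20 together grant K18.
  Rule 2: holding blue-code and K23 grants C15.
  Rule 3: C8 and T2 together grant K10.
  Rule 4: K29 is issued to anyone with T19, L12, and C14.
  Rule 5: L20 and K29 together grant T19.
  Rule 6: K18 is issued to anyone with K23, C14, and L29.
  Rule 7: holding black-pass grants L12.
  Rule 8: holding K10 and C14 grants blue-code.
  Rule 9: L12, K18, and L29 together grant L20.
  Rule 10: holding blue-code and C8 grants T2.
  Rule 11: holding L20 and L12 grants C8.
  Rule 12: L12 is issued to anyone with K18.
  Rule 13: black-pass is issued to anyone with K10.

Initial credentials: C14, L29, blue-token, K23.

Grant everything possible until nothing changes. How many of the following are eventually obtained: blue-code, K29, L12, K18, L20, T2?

3

Holding K23, C14, and L29 grants K18 (Rule 6).
Holding K18 grants L12 (Rule 12).
Holding L12, K18, and L29 grants L20 (Rule 9).
blue-code would need K10 and C14 (Rule 8), but K10 is never granted.
K29 would need T19, L12, and C14 (Rule 4), but T19 is never granted.
L12: reached.
K18: reached.
L20: reached.
T2 would need blue-code and C8 (Rule 10), but blue-code is never granted.
Reached: L12, K18, and L20 — 3 of the 6.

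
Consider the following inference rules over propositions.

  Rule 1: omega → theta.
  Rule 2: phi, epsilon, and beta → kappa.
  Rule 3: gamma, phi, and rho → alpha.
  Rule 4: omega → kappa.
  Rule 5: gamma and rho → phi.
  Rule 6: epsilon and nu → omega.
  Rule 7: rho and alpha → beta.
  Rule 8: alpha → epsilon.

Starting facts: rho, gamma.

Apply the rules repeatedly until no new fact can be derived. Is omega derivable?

omega would need epsilon and nu (Rule 6), but nu is never established.

No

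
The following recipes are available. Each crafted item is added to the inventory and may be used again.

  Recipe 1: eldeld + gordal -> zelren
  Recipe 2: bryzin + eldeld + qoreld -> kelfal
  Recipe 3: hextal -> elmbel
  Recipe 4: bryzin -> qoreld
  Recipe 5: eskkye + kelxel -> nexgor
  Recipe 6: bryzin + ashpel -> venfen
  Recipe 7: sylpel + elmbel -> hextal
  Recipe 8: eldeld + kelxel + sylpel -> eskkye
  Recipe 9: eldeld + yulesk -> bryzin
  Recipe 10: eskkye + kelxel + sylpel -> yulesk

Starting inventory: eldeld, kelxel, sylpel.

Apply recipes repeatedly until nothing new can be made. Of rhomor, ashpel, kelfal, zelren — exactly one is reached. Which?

kelfal

Using Recipe 8, eldeld, kelxel, and sylpel make eskkye.
eskkye + kelxel + sylpel -> yulesk (Recipe 10).
eldeld + yulesk -> bryzin (Recipe 9).
Using Recipe 4, bryzin makes qoreld.
bryzin + eldeld + qoreld -> kelfal (Recipe 2).
No rule produces ashpel, and it is not given. zelren would need eldeld and gordal (Recipe 1), but gordal is never obtained. No rule produces rhomor, and it is not given.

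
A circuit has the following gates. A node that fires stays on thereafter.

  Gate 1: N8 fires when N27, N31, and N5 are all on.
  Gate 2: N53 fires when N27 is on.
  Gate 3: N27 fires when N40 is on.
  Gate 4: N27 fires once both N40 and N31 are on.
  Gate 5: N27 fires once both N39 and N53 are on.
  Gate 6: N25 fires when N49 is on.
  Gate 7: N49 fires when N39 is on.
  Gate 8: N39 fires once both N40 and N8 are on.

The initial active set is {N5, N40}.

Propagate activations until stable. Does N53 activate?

N40 is on, so N27 fires (Gate 3).
Gate 2: N27 on → N53 on.

Yes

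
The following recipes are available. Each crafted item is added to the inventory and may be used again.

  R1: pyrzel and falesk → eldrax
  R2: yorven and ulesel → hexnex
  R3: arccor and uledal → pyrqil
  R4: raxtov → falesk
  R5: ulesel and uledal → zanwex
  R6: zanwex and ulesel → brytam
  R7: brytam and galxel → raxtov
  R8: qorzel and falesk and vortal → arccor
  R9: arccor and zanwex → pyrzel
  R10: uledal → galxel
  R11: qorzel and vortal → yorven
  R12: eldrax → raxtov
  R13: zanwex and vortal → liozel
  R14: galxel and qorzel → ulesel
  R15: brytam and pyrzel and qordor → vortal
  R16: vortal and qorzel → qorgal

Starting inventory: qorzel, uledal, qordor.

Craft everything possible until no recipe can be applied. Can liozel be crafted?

No

liozel would need zanwex and vortal (R13), but vortal is never obtained.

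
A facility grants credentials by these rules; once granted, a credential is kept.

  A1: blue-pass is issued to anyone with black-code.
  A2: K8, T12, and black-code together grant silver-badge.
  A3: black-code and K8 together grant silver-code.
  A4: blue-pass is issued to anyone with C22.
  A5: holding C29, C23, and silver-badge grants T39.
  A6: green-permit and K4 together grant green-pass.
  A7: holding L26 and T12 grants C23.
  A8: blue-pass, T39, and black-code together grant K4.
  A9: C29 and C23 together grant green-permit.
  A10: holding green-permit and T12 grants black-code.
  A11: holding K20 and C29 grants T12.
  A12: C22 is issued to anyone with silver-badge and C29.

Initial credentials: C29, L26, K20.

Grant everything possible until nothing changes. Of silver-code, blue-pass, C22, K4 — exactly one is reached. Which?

Holding K20 and C29 grants T12 (A11).
Holding L26 and T12 grants C23 (A7).
Holding C29 and C23 grants green-permit (A9).
Holding green-permit and T12 grants black-code (A10).
Holding black-code grants blue-pass (A1).
silver-code would need black-code and K8 (A3), but K8 is never granted. K4 would need blue-pass, T39, and black-code (A8), but T39 is never granted. C22 would need silver-badge and C29 (A12), but silver-badge is never granted.

blue-pass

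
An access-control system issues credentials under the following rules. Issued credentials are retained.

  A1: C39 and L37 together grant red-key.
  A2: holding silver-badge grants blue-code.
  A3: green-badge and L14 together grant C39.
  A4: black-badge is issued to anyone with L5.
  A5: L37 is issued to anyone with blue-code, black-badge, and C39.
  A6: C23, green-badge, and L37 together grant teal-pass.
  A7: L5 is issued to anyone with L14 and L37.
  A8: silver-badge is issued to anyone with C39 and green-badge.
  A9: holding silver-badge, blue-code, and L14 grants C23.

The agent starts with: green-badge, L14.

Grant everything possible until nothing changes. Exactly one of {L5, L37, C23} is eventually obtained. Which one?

Holding green-badge and L14 grants C39 (A3).
Holding C39 and green-badge grants silver-badge (A8).
Holding silver-badge grants blue-code (A2).
Holding silver-badge, blue-code, and L14 grants C23 (A9).
L37 would need blue-code, black-badge, and C39 (A5), but black-badge is never granted. L5 would need L14 and L37 (A7), but L37 is never granted.

C23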